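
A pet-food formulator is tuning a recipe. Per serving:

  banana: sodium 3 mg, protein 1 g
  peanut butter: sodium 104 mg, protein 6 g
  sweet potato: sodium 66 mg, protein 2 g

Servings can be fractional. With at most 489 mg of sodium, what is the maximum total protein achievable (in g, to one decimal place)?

Protein per mg sodium: banana 0.3333, peanut butter 0.05769, sweet potato 0.0303.
With no serving limits, spend the whole sodium allowance on banana: 489 mg / 3 mg × 1 g = 163.0 g.

163.0 g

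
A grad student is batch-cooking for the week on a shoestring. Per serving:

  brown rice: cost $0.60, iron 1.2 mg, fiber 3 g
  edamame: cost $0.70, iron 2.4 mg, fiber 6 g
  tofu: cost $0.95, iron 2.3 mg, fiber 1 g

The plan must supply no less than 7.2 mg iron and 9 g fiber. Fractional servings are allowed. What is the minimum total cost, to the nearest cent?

$2.10

A basic optimal solution has at most two foods positive. Try each food alone and each pair with both targets met exactly.
brown rice only: max(7.2/1.2, 9/3) = 6 servings → $3.60.
edamame only: max(7.2/2.4, 9/6) = 3 servings → $2.10.
tofu only: max(7.2/2.3, 9/1) = 9 servings → $8.55.
brown rice + edamame (both tight): parallel constraints — no distinct corner.
brown rice + tofu with both tight: 2.368 servings and 1.895 servings → $3.22.
edamame + tofu with both tight: 1.184 servings and 1.895 servings → $2.63.
So the least-cost plan costs $2.10.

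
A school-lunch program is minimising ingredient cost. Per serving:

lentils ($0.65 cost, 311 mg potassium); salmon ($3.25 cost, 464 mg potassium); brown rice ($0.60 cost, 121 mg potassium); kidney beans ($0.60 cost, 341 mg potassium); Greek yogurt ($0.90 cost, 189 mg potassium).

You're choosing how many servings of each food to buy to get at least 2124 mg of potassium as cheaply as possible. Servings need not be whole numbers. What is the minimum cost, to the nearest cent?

$3.74

Cost per mg of potassium: kidney beans $0.0018, lentils $0.0021, Greek yogurt $0.0048, brown rice $0.0050, salmon $0.0070.
With no serving limits, use only kidney beans: 2124 mg / 341 mg = 6.229 servings × $0.60 = $3.74.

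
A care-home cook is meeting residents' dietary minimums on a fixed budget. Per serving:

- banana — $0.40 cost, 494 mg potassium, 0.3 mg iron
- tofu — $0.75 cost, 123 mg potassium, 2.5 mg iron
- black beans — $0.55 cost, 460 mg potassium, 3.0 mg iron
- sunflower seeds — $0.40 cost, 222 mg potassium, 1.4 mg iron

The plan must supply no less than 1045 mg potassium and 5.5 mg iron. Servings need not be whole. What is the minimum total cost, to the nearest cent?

For a min-cost LP with two ≥-constraints, a basic feasible solution has at most two positive variables.
banana only: max(1045/494, 5.5/0.3) = 18.33 servings → $7.33.
tofu only: max(1045/123, 5.5/2.5) = 8.496 servings → $6.37.
black beans only: max(1045/460, 5.5/3.0) = 2.272 servings → $1.25.
sunflower seeds only: max(1045/222, 5.5/1.4) = 4.707 servings → $1.88.
banana + tofu with both tight: 1.616 servings and 2.006 servings → $2.15.
banana + black beans with both tight: 0.4501 servings and 1.788 servings → $1.16.
banana + sunflower seeds with both tight: 0.3872 servings and 3.846 servings → $1.69.
tofu + black beans: the both-tight solution has a negative serving — not a feasible corner.
tofu + sunflower seeds: intersection lies outside the first quadrant.
black beans + sunflower seeds: intersection lies outside the first quadrant.
The minimum over all feasible corners is $1.16.

$1.16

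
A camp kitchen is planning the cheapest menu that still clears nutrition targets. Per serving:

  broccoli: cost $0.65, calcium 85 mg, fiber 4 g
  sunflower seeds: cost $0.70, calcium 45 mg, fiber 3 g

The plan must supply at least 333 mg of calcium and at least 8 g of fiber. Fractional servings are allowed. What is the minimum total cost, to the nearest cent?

$2.55

With two linear requirements the optimum uses one or two foods; enumerate the corners.
broccoli only: max(333/85, 8/4) = 3.918 servings → $2.55.
sunflower seeds only: max(333/45, 8/3) = 7.4 servings → $5.18.
broccoli + sunflower seeds: intersection lies outside the first quadrant.
The minimum over all feasible corners is $2.55.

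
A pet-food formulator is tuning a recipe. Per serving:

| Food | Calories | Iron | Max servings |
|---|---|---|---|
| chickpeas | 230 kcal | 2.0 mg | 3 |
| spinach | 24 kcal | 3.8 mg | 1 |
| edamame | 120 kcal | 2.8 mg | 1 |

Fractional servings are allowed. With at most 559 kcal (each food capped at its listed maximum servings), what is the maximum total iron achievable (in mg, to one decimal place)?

Iron per kcal: spinach 0.1583, edamame 0.02333, chickpeas 0.008696.
Take 1 serving of spinach: uses 24 kcal, +3.8 mg iron (running total 3.8 mg).
Take 1 serving of edamame: uses 120 kcal, +2.8 mg iron (running total 6.6 mg).
Take 1.804 servings of chickpeas: uses 415 kcal, +3.6 mg iron (running total 10.2 mg).
Filling greedily by iron-per-kcal is optimal for one linear limit, giving 10.2 mg.

10.2 mg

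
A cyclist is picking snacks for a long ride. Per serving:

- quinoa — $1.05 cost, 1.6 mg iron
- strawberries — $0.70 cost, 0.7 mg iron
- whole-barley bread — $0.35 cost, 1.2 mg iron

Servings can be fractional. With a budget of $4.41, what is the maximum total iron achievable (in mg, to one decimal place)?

Iron per dollar: whole-barley bread 3.429, quinoa 1.524, strawberries 1.
With no serving limits, spend the whole cost allowance on whole-barley bread: $4.41 / $0.35 × 1.2 mg = 15.1 mg.

15.1 mg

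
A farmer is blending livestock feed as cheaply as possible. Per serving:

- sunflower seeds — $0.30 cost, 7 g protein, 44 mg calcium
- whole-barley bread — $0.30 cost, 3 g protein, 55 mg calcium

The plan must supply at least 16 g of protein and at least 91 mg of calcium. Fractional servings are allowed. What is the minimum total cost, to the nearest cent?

An LP optimum is at a vertex; with two nutrient constraints at most two foods are used. Check each candidate.
sunflower seeds only: max(16/7, 91/44) = 2.286 servings → $0.69.
whole-barley bread only: max(16/3, 91/55) = 5.333 servings → $1.60.
sunflower seeds + whole-barley bread: intersection lies outside the first quadrant.
Cheapest feasible corner: $0.69.

$0.69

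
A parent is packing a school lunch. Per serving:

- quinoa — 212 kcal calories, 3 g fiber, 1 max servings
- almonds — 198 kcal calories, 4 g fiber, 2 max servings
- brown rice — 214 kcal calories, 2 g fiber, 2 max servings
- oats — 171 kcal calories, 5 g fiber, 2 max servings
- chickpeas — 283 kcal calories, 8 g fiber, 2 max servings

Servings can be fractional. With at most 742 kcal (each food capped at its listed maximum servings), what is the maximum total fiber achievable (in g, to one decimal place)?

Fiber per kcal: oats 0.02924, chickpeas 0.02827, almonds 0.0202, quinoa 0.01415, brown rice 0.009346.
Take 2 servings of oats: uses 342 kcal, +10.0 g fiber (running total 10.0 g).
Take 1.413 servings of chickpeas: uses 400 kcal, +11.3 g fiber (running total 21.3 g).
Greedy by best ratio exhausts the calories allowance optimally: 21.3 g.

21.3 g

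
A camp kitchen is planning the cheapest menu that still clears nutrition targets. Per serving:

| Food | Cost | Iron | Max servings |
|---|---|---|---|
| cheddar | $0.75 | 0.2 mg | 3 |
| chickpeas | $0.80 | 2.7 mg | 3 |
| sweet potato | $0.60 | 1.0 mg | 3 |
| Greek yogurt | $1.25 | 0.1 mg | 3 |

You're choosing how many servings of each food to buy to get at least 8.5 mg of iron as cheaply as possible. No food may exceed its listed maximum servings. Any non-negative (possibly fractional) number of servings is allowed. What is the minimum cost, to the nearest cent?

Cost per mg of iron: chickpeas $0.2963, sweet potato $0.6000, cheddar $3.7500, Greek yogurt $12.5000.
Take 3 servings of chickpeas: +8.1 mg iron for $2.40 (total $2.40, still need 0.4 mg).
Take 0.4 servings of sweet potato: +0.4 mg iron for $0.24 (total $2.64, still need 0.0 mg).
Filling from the cheapest source first is optimal under one linear minimum: $2.64.

$2.64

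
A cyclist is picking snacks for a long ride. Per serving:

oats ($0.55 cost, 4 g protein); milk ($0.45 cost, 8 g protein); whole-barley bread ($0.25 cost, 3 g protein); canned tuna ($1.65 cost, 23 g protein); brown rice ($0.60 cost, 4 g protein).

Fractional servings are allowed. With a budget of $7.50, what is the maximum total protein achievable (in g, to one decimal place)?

Protein per dollar: milk 17.78, canned tuna 13.94, whole-barley bread 12, oats 7.273, brown rice 6.667.
With no serving limits, spend the whole cost allowance on milk: $7.50 / $0.45 × 8 g = 133.3 g.

133.3 g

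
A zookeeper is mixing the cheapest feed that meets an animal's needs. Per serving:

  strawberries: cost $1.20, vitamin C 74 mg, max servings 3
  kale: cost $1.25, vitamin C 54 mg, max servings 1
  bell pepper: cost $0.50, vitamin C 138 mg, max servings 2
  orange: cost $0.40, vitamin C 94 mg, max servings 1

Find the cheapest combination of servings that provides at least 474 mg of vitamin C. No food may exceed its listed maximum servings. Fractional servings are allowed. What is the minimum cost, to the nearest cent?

Cost per mg of vitamin C: bell pepper $0.0036, orange $0.0043, strawberries $0.0162, kale $0.0231.
Take 2 servings of bell pepper: +276.0 mg vitamin C for $1.00 (total $1.00, still need 198.0 mg).
Take 1 serving of orange: +94.0 mg vitamin C for $0.40 (total $1.40, still need 104.0 mg).
Take 1.405 servings of strawberries: +104.0 mg vitamin C for $1.69 (total $3.09, still need 0.0 mg).
Filling from the cheapest source first is optimal under one linear minimum: $3.09.

$3.09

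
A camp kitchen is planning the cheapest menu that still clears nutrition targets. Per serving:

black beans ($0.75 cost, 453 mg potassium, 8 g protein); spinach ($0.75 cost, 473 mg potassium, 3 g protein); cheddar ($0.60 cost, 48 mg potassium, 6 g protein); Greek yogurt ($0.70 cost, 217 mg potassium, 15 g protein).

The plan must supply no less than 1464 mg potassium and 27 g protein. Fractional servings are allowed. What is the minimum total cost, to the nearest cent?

$2.46

This is a tiny linear program; its minimum lies at a vertex of the feasible set. List the vertices and price them.
black beans only: max(1464/453, 27/8) = 3.375 servings → $2.53.
spinach only: max(1464/473, 27/3) = 9 servings → $6.75.
cheddar only: max(1464/48, 27/6) = 30.5 servings → $18.30.
Greek yogurt only: max(1464/217, 27/15) = 6.747 servings → $4.72.
black beans + spinach: the both-tight solution has a negative serving — not a feasible corner.
black beans + cheddar with both tight: 3.208 servings and 0.2224 servings → $2.54.
black beans + Greek yogurt with both tight: 3.183 servings and 0.1026 servings → $2.46.
spinach + cheddar with both tight: 2.78 servings and 3.11 servings → $3.95.
spinach + Greek yogurt with both tight: 2.499 servings and 1.3 servings → $2.78.
cheddar + Greek yogurt with both targets exact would need a negative amount; discard.
So the least-cost plan costs $2.46.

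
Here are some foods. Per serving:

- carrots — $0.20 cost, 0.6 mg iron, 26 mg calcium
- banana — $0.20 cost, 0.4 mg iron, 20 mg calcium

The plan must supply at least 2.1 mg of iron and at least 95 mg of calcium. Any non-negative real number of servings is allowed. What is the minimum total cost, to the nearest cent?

$0.73

An LP optimum is at a vertex; with two nutrient constraints at most two foods are used. Check each candidate.
carrots only: max(2.1/0.6, 95/26) = 3.654 servings → $0.73.
banana only: max(2.1/0.4, 95/20) = 5.25 servings → $1.05.
carrots + banana with both tight: 2.5 servings and 1.5 servings → $0.80.
The minimum over all feasible corners is $0.73.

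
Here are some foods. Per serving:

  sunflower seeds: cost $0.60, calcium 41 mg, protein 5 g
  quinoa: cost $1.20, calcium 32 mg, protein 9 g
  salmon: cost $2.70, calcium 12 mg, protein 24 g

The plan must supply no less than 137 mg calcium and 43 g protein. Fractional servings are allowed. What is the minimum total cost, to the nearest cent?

With two linear requirements the optimum uses one or two foods; enumerate the corners.
sunflower seeds only: max(137/41, 43/5) = 8.6 servings → $5.16.
quinoa only: max(137/32, 43/9) = 4.778 servings → $5.73.
salmon only: max(137/12, 43/24) = 11.42 servings → $30.82.
sunflower seeds + quinoa: the both-tight solution has a negative serving — not a feasible corner.
sunflower seeds + salmon with both tight: 3 servings and 1.167 servings → $4.95.
quinoa + salmon with both tight: 4.2 servings and 0.2167 servings → $5.62.
So the least-cost plan costs $4.95.

$4.95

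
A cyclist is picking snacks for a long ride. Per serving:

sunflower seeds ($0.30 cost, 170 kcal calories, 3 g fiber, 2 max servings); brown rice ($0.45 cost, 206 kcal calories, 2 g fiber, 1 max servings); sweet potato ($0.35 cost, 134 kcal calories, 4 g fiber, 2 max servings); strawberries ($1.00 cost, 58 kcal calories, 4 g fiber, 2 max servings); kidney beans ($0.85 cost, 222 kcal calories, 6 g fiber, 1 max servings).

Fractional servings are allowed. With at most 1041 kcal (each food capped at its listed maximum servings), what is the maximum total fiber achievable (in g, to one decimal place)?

28.9 g

Fiber per kcal: strawberries 0.06897, sweet potato 0.02985, kidney beans 0.02703, sunflower seeds 0.01765, brown rice 0.009709.
Take 2 servings of strawberries: uses 116 kcal, +8.0 g fiber (running total 8.0 g).
Take 2 servings of sweet potato: uses 268 kcal, +8.0 g fiber (running total 16.0 g).
Take 1 serving of kidney beans: uses 222 kcal, +6.0 g fiber (running total 22.0 g).
Take 2 servings of sunflower seeds: uses 340 kcal, +6.0 g fiber (running total 28.0 g).
Take 0.4612 servings of brown rice: uses 95 kcal, +0.9 g fiber (running total 28.9 g).
Greedy by best ratio exhausts the calories allowance optimally: 28.9 g.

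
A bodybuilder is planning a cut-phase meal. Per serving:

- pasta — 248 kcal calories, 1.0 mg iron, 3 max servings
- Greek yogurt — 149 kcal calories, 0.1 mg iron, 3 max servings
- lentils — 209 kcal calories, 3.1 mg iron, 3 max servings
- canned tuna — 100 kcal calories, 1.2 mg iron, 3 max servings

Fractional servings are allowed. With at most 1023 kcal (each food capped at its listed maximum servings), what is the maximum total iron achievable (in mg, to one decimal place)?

Iron per kcal: lentils 0.01483, canned tuna 0.012, pasta 0.004032, Greek yogurt 0.0006711.
Take 3 servings of lentils: uses 627 kcal, +9.3 mg iron (running total 9.3 mg).
Take 3 servings of canned tuna: uses 300 kcal, +3.6 mg iron (running total 12.9 mg).
Take 0.3871 servings of pasta: uses 96 kcal, +0.4 mg iron (running total 13.3 mg).
Filling greedily by iron-per-kcal is optimal for one linear limit, giving 13.3 mg.

13.3 mg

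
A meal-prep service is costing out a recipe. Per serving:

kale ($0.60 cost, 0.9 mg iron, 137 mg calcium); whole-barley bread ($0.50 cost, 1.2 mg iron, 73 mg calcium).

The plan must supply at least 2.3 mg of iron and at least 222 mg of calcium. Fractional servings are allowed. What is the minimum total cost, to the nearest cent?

$1.18

Minimising a linear cost over {iron ≥ 2.3, calcium ≥ 222, servings ≥ 0} — the optimum is at a vertex, using one or two foods.
kale only: max(2.3/0.9, 222/137) = 2.556 servings → $1.53.
whole-barley bread only: max(2.3/1.2, 222/73) = 3.041 servings → $1.52.
kale + whole-barley bread with both tight: 0.998 servings and 1.168 servings → $1.18.
So the least-cost plan costs $1.18.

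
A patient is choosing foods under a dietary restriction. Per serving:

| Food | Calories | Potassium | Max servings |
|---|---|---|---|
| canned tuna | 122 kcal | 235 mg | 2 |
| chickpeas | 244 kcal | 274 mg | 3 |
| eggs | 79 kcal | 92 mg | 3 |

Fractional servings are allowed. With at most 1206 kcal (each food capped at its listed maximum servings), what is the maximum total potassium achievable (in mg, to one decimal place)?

Potassium per kcal: canned tuna 1.926, eggs 1.165, chickpeas 1.123.
Take 2 servings of canned tuna: uses 244 kcal, +470.0 mg potassium (running total 470.0 mg).
Take 3 servings of eggs: uses 237 kcal, +276.0 mg potassium (running total 746.0 mg).
Take 2.971 servings of chickpeas: uses 725 kcal, +814.1 mg potassium (running total 1560.1 mg).
Filling greedily by potassium-per-kcal is optimal for one linear limit, giving 1560.1 mg.

1560.1 mg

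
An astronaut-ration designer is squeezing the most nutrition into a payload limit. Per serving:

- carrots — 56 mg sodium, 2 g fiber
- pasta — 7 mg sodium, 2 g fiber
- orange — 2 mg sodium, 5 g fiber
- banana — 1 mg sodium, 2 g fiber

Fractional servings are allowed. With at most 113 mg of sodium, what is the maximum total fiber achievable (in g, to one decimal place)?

Fiber per mg sodium: orange 2.5, banana 2, pasta 0.2857, carrots 0.03571.
With no serving limits, spend the whole sodium allowance on orange: 113 mg / 2 mg × 5 g = 282.5 g.

282.5 g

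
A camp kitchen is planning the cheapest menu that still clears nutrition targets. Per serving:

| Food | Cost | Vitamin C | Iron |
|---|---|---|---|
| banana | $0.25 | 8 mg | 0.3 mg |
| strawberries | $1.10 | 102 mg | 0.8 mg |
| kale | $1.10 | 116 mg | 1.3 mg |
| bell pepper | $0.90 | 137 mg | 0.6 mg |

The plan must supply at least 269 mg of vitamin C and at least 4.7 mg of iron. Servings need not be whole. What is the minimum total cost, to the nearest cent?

$3.95

With two linear requirements the optimum uses one or two foods; enumerate the corners.
banana only: max(269/8, 4.7/0.3) = 33.62 servings → $8.41.
strawberries only: max(269/102, 4.7/0.8) = 5.875 servings → $6.46.
kale only: max(269/116, 4.7/1.3) = 3.615 servings → $3.98.
bell pepper only: max(269/137, 4.7/0.6) = 7.833 servings → $7.05.
banana + strawberries with both tight: 10.92 servings and 1.781 servings → $4.69.
banana + kale with both tight: 8.012 servings and 1.766 servings → $3.95.
banana + bell pepper with both tight: 13.29 servings and 1.187 servings → $4.39.
strawberries + kale: the both-tight solution has a negative serving — not a feasible corner.
strawberries + bell pepper: intersection lies outside the first quadrant.
kale + bell pepper: the both-tight solution has a negative serving — not a feasible corner.
So the least-cost plan costs $3.95.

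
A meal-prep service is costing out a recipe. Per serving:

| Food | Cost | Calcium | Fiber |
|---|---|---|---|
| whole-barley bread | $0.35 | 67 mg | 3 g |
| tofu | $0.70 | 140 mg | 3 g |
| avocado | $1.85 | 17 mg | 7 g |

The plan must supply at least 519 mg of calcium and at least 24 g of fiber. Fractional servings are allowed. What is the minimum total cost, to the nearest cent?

$2.80

Two binding constraints pin down two serving amounts, so the optimal mix uses at most two foods. The candidates are each food alone (scaled to the tighter of calcium/fiber) and each pair with both constraints tight.
whole-barley bread only: max(519/67, 24/3) = 8 servings → $2.80.
tofu only: max(519/140, 24/3) = 8 servings → $5.60.
avocado only: max(519/17, 24/7) = 30.53 servings → $56.48.
whole-barley bread + tofu: intersection lies outside the first quadrant.
whole-barley bread + avocado with both tight: 7.715 servings and 0.122 servings → $2.93.
tofu + avocado with both tight: 3.471 servings and 1.941 servings → $6.02.
Cheapest feasible corner: $2.80.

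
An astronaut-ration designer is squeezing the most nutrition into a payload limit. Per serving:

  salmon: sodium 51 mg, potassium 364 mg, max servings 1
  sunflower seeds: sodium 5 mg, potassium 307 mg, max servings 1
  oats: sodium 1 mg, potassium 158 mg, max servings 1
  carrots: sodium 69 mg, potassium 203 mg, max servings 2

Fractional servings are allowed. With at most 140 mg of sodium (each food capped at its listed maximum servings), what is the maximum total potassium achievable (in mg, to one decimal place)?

1073.2 mg

Potassium per mg sodium: oats 158, sunflower seeds 61.4, salmon 7.137, carrots 2.942.
Take 1 serving of oats: uses 1 mg sodium, +158.0 mg potassium (running total 158.0 mg).
Take 1 serving of sunflower seeds: uses 5 mg sodium, +307.0 mg potassium (running total 465.0 mg).
Take 1 serving of salmon: uses 51 mg sodium, +364.0 mg potassium (running total 829.0 mg).
Take 1.203 servings of carrots: uses 83 mg sodium, +244.2 mg potassium (running total 1073.2 mg).
Filling greedily by potassium-per-mg sodium is optimal for one linear limit, giving 1073.2 mg.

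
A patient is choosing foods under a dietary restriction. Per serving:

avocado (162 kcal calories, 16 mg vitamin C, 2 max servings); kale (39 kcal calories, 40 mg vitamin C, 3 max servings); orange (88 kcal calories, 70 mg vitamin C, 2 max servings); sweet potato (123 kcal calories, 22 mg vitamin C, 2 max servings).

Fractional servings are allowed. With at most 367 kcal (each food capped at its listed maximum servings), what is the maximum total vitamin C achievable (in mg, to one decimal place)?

Vitamin C per kcal: kale 1.026, orange 0.7955, sweet potato 0.1789, avocado 0.09877.
Take 3 servings of kale: uses 117 kcal, +120.0 mg vitamin C (running total 120.0 mg).
Take 2 servings of orange: uses 176 kcal, +140.0 mg vitamin C (running total 260.0 mg).
Take 0.6016 servings of sweet potato: uses 74 kcal, +13.2 mg vitamin C (running total 273.2 mg).
Greedy by best ratio exhausts the calories allowance optimally: 273.2 mg.

273.2 mg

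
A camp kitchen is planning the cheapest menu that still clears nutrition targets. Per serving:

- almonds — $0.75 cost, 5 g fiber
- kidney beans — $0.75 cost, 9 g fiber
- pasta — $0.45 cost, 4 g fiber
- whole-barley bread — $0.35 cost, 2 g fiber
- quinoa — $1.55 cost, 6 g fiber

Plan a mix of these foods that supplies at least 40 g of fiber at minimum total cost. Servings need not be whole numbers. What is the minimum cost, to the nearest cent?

$3.33

Cost per g of fiber: kidney beans $0.0833, pasta $0.1125, almonds $0.1500, whole-barley bread $0.1750, quinoa $0.2583.
With no serving limits, use only kidney beans: 40 g / 9 g = 4.444 servings × $0.75 = $3.33.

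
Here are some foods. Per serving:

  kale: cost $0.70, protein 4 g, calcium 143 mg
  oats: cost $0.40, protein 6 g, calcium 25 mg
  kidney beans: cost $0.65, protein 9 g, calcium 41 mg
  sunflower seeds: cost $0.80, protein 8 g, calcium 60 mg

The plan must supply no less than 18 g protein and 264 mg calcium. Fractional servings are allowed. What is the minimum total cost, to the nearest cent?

For a min-cost LP with two ≥-constraints, a basic feasible solution has at most two positive variables.
kale only: max(18/4, 264/143) = 4.5 servings → $3.15.
oats only: max(18/6, 264/25) = 10.56 servings → $4.22.
kidney beans only: max(18/9, 264/41) = 6.439 servings → $4.19.
sunflower seeds only: max(18/8, 264/60) = 4.4 servings → $3.52.
kale + oats with both tight: 1.496 servings and 2.003 servings → $1.85.
kale + kidney beans with both tight: 1.459 servings and 1.352 servings → $1.90.
kale + sunflower seeds with both tight: 1.142 servings and 1.679 servings → $2.14.
oats + kidney beans: intersection lies outside the first quadrant.
oats + sunflower seeds with both targets exact would need a negative amount; discard.
kidney beans + sunflower seeds: intersection lies outside the first quadrant.
Cheapest feasible corner: $1.85.

$1.85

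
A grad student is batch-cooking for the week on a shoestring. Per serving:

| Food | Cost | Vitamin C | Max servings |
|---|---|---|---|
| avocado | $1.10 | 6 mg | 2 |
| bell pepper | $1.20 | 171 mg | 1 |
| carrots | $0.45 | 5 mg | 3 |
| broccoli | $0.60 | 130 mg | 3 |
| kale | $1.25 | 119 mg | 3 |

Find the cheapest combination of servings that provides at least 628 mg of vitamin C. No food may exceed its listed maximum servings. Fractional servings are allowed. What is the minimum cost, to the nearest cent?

$3.70

Cost per mg of vitamin C: broccoli $0.0046, bell pepper $0.0070, kale $0.0105, carrots $0.0900, avocado $0.1833.
Take 3 servings of broccoli: +390.0 mg vitamin C for $1.80 (total $1.80, still need 238.0 mg).
Take 1 serving of bell pepper: +171.0 mg vitamin C for $1.20 (total $3.00, still need 67.0 mg).
Take 0.563 servings of kale: +67.0 mg vitamin C for $0.70 (total $3.70, still need 0.0 mg).
Greedy by cheapest-per-mg is optimal for a single linear constraint, so the minimum cost is $3.70.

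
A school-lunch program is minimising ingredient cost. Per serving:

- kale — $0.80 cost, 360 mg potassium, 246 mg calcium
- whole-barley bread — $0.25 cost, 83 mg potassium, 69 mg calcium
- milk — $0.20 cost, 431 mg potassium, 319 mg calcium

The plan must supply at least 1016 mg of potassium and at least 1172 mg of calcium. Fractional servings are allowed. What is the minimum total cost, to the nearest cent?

$0.73

Two binding constraints pin down two serving amounts, so the optimal mix uses at most two foods. The candidates are each food alone (scaled to the tighter of potassium/calcium) and each pair with both constraints tight.
kale only: max(1016/360, 1172/246) = 4.764 servings → $3.81.
whole-barley bread only: max(1016/83, 1172/69) = 16.99 servings → $4.25.
milk only: max(1016/431, 1172/319) = 3.674 servings → $0.73.
kale + whole-barley bread with both targets exact would need a negative amount; discard.
kale + milk with both targets exact would need a negative amount; discard.
whole-barley bread + milk: the both-tight solution has a negative serving — not a feasible corner.
Cheapest feasible corner: $0.73.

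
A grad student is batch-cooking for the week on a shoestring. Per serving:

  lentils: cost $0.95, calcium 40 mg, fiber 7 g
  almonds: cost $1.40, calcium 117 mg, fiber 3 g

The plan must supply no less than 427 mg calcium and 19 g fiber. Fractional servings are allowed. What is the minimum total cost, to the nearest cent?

$5.74

lentils only: max(427/40, 19/7) = 10.68 servings → $10.14.
almonds only: max(427/117, 19/3) = 6.333 servings → $8.87.
lentils + almonds with both tight: 1.348 servings and 3.189 servings → $5.74.
The minimum over all feasible corners is $5.74.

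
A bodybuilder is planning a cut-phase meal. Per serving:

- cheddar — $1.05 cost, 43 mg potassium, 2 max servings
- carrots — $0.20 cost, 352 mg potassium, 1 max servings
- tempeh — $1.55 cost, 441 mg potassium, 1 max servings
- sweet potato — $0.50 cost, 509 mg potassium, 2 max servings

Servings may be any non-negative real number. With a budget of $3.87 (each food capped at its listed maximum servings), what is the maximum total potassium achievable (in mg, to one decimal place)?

1856.9 mg

Potassium per dollar: carrots 1760, sweet potato 1018, tempeh 284.5, cheddar 40.95.
Take 1 serving of carrots: spends $0.20, +352.0 mg potassium (running total 352.0 mg).
Take 2 servings of sweet potato: spends $1.00, +1018.0 mg potassium (running total 1370.0 mg).
Take 1 serving of tempeh: spends $1.55, +441.0 mg potassium (running total 1811.0 mg).
Take 1.067 servings of cheddar: spends $1.12, +45.9 mg potassium (running total 1856.9 mg).
Greedy by best ratio exhausts the cost allowance optimally: 1856.9 mg.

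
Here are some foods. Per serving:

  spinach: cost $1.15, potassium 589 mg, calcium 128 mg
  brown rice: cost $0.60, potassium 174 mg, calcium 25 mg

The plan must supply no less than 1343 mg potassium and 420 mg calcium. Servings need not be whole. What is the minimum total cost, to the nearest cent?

$3.77

This is a tiny linear program; its minimum lies at a vertex of the feasible set. List the vertices and price them.
spinach only: max(1343/589, 420/128) = 3.281 servings → $3.77.
brown rice only: max(1343/174, 420/25) = 16.8 servings → $10.08.
spinach + brown rice: intersection lies outside the first quadrant.
The minimum over all feasible corners is $3.77.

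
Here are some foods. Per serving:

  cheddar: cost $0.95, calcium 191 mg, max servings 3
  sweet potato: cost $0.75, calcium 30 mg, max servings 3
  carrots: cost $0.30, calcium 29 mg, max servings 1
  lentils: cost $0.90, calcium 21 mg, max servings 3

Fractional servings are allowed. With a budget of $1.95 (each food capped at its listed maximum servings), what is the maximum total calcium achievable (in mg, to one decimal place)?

Calcium per dollar: cheddar 201.1, carrots 96.67, sweet potato 40, lentils 23.33.
Take 2.053 servings of cheddar: spends $1.95, +392.1 mg calcium (running total 392.1 mg).
Greedy by best ratio exhausts the cost allowance optimally: 392.1 mg.

392.1 mg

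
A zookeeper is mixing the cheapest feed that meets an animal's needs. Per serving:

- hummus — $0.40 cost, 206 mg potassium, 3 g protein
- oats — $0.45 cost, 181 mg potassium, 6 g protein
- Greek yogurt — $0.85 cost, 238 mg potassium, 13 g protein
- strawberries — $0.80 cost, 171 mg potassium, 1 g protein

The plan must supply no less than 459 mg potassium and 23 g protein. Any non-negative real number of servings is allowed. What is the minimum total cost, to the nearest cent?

Check every corner: each single food scaled to meet both minima, and each pair solved so both constraints bind.
hummus only: max(459/206, 23/3) = 7.667 servings → $3.07.
oats only: max(459/181, 23/6) = 3.833 servings → $1.73.
Greek yogurt only: max(459/238, 23/13) = 1.929 servings → $1.64.
strawberries only: max(459/171, 23/1) = 23 servings → $18.40.
hummus + oats: the both-tight solution has a negative serving — not a feasible corner.
hummus + Greek yogurt with both tight: 0.251 servings and 1.711 servings → $1.56.
hummus + strawberries: intersection lies outside the first quadrant.
oats + Greek yogurt with both tight: 0.533 servings and 1.523 servings → $1.53.
oats + strawberries with both targets exact would need a negative amount; discard.
Greek yogurt + strawberries with both tight: 1.75 servings and 0.2484 servings → $1.69.
Cheapest feasible corner: $1.53.

$1.53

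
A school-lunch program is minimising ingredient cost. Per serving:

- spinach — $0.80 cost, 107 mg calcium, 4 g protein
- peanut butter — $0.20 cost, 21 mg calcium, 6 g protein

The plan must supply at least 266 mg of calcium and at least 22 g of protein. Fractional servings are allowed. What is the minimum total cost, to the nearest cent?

With two linear requirements the optimum uses one or two foods; enumerate the corners.
spinach only: max(266/107, 22/4) = 5.5 servings → $4.40.
peanut butter only: max(266/21, 22/6) = 12.67 servings → $2.53.
spinach + peanut butter with both tight: 2.032 servings and 2.312 servings → $2.09.
The minimum over all feasible corners is $2.09.

$2.09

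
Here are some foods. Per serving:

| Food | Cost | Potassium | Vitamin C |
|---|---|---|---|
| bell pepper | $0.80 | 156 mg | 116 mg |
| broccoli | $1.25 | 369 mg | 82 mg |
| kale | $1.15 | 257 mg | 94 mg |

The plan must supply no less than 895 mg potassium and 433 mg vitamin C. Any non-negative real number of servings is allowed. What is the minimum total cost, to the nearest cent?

$3.81

For a min-cost LP with two ≥-constraints, a basic feasible solution has at most two positive variables.
bell pepper only: max(895/156, 433/116) = 5.737 servings → $4.59.
broccoli only: max(895/369, 433/82) = 5.28 servings → $6.60.
kale only: max(895/257, 433/94) = 4.606 servings → $5.30.
bell pepper + broccoli with both tight: 2.878 servings and 1.209 servings → $3.81.
bell pepper + kale with both tight: 1.792 servings and 2.395 servings → $4.19.
broccoli + kale: intersection lies outside the first quadrant.
The minimum over all feasible corners is $3.81.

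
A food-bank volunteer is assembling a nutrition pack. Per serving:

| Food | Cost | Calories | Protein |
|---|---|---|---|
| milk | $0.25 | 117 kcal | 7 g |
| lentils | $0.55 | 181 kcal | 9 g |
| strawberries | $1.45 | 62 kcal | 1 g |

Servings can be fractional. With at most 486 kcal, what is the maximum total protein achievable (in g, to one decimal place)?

Protein per kcal: milk 0.05983, lentils 0.04972, strawberries 0.01613.
With no serving limits, spend the whole calories allowance on milk: 486 kcal / 117 kcal × 7 g = 29.1 g.

29.1 g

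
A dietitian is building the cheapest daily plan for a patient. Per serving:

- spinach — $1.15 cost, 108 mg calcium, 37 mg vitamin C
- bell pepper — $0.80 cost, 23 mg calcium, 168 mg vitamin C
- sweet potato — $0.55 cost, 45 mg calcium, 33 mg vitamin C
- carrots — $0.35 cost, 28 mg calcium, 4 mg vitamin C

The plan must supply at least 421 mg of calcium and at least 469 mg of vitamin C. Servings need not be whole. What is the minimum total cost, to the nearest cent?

$5.61

A basic optimal solution has at most two foods positive. Try each food alone and each pair with both targets met exactly.
spinach only: max(421/108, 469/37) = 12.68 servings → $14.58.
bell pepper only: max(421/23, 469/168) = 18.3 servings → $14.64.
sweet potato only: max(421/45, 469/33) = 14.21 servings → $7.82.
carrots only: max(421/28, 469/4) = 117.2 servings → $41.04.
spinach + bell pepper with both tight: 3.466 servings and 2.028 servings → $5.61.
spinach + sweet potato: the both-tight solution has a negative serving — not a feasible corner.
spinach + carrots with both targets exact would need a negative amount; discard.
bell pepper + sweet potato with both tight: 1.06 servings and 8.814 servings → $5.70.
bell pepper + carrots with both tight: 2.482 servings and 13 servings → $6.53.
sweet potato + carrots: intersection lies outside the first quadrant.
So the least-cost plan costs $5.61.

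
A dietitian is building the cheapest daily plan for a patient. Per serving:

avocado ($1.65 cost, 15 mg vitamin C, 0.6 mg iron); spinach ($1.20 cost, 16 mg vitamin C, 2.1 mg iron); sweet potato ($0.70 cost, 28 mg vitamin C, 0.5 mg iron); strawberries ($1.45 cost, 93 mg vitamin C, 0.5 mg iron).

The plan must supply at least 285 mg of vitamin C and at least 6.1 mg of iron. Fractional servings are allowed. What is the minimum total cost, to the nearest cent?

With two linear requirements the optimum uses one or two foods; enumerate the corners.
avocado only: max(285/15, 6.1/0.6) = 19 servings → $31.35.
spinach only: max(285/16, 6.1/2.1) = 17.81 servings → $21.38.
sweet potato only: max(285/28, 6.1/0.5) = 12.2 servings → $8.54.
strawberries only: max(285/93, 6.1/0.5) = 12.2 servings → $17.69.
avocado + spinach with both targets exact would need a negative amount; discard.
avocado + sweet potato with both tight: 3.043 servings and 8.548 servings → $11.00.
avocado + strawberries with both tight: 8.795 servings and 1.646 servings → $16.90.
spinach + sweet potato with both tight: 0.5571 servings and 9.86 servings → $7.57.
spinach + strawberries with both tight: 2.268 servings and 2.674 servings → $6.60.
sweet potato + strawberries: intersection lies outside the first quadrant.
The minimum over all feasible corners is $6.60.

$6.60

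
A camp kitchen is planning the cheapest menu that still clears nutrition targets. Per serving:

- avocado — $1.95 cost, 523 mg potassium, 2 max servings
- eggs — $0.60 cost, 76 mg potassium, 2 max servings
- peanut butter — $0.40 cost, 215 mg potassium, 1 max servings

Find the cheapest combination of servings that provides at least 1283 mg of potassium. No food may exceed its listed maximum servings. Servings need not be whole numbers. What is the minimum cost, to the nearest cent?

Cost per mg of potassium: peanut butter $0.0019, avocado $0.0037, eggs $0.0079.
Take 1 serving of peanut butter: +215.0 mg potassium for $0.40 (total $0.40, still need 1068.0 mg).
Take 2 servings of avocado: +1046.0 mg potassium for $3.90 (total $4.30, still need 22.0 mg).
Take 0.2895 servings of eggs: +22.0 mg potassium for $0.17 (total $4.47, still need 0.0 mg).
Filling from the cheapest source first is optimal under one linear minimum: $4.47.

$4.47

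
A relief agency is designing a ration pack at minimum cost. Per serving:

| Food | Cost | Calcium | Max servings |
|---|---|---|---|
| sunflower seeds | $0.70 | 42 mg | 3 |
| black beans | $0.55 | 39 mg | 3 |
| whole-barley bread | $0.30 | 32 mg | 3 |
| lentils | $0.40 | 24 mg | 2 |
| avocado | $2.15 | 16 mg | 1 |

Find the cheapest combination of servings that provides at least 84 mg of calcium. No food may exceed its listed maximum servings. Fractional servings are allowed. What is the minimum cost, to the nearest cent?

$0.79

Cost per mg of calcium: whole-barley bread $0.0094, black beans $0.0141, sunflower seeds $0.0167, lentils $0.0167, avocado $0.1344.
Take 2.625 servings of whole-barley bread: +84.0 mg calcium for $0.79 (total $0.79, still need 0.0 mg).
Filling from the cheapest source first is optimal under one linear minimum: $0.79.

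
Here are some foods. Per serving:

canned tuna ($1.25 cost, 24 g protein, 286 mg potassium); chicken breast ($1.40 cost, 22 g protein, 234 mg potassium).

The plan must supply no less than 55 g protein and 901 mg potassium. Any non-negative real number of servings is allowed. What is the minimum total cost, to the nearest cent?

With two linear requirements the optimum uses one or two foods; enumerate the corners.
canned tuna only: max(55/24, 901/286) = 3.15 servings → $3.94.
chicken breast only: max(55/22, 901/234) = 3.85 servings → $5.39.
canned tuna + chicken breast: intersection lies outside the first quadrant.
The minimum over all feasible corners is $3.94.

$3.94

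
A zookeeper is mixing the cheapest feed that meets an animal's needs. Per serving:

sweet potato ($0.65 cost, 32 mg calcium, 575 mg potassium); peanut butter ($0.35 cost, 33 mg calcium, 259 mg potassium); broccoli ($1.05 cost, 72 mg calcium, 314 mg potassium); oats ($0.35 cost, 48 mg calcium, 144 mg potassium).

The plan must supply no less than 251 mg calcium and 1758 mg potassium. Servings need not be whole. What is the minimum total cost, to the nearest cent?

$2.52

At the optimum either one food covers both requirements or two foods hit both targets exactly; no other combination can be cheaper.
sweet potato only: max(251/32, 1758/575) = 7.844 servings → $5.10.
peanut butter only: max(251/33, 1758/259) = 7.606 servings → $2.66.
broccoli only: max(251/72, 1758/314) = 5.599 servings → $5.88.
oats only: max(251/48, 1758/144) = 12.21 servings → $4.27.
sweet potato + peanut butter: intersection lies outside the first quadrant.
sweet potato + broccoli with both tight: 1.523 servings and 2.809 servings → $3.94.
sweet potato + oats with both tight: 2.098 servings and 3.83 servings → $2.70.
peanut butter + broccoli with both tight: 5.764 servings and 0.8442 servings → $2.90.
peanut butter + oats with both tight: 6.281 servings and 0.9108 servings → $2.52.
broccoli + oats: the both-tight solution has a negative serving — not a feasible corner.
Cheapest feasible corner: $2.52.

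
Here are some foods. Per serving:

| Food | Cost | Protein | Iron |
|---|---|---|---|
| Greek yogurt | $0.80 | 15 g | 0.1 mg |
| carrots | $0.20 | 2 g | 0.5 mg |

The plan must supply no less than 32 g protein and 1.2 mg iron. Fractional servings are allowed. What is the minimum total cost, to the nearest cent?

$1.90

The cheapest plan sits at a corner of the feasible region — with two constraints it uses at most two foods.
Greek yogurt only: max(32/15, 1.2/0.1) = 12 servings → $9.60.
carrots only: max(32/2, 1.2/0.5) = 16 servings → $3.20.
Greek yogurt + carrots with both tight: 1.863 servings and 2.027 servings → $1.90.
So the least-cost plan costs $1.90.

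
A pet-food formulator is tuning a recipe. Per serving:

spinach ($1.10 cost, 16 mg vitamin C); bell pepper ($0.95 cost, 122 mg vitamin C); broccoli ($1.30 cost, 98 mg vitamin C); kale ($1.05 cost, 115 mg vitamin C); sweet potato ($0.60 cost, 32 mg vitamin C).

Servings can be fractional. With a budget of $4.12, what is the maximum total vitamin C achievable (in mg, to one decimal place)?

529.1 mg

Vitamin C per dollar: bell pepper 128.4, kale 109.5, broccoli 75.38, sweet potato 53.33, spinach 14.55.
With no serving limits, spend the whole cost allowance on bell pepper: $4.12 / $0.95 × 122 mg = 529.1 mg.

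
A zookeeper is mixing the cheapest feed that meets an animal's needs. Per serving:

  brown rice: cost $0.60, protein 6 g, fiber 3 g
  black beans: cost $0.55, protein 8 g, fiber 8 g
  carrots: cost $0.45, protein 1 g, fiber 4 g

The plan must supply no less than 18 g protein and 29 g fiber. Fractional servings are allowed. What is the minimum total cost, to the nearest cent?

For a min-cost LP with two ≥-constraints, a basic feasible solution has at most two positive variables.
brown rice only: max(18/6, 29/3) = 9.667 servings → $5.80.
black beans only: max(18/8, 29/8) = 3.625 servings → $1.99.
carrots only: max(18/1, 29/4) = 18 servings → $8.10.
brown rice + black beans with both targets exact would need a negative amount; discard.
brown rice + carrots with both tight: 2.048 servings and 5.714 servings → $3.80.
black beans + carrots with both tight: 1.792 servings and 3.667 servings → $2.64.
So the least-cost plan costs $1.99.

$1.99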